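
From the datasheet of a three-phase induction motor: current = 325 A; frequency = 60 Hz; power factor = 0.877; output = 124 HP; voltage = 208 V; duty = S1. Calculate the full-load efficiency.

P_out = 124 × 746 = 92504 W
P_in = √3·V_L·I_L·cosφ = 1.732 × 208 × 325 × 0.877 = 102682 W
η = P_out / P_in = 92504 / 102682 = 0.901 = 90.1%

90.1 %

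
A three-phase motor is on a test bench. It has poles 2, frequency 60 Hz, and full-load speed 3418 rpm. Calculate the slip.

5.1 %

n_s = 120f/p = 120×60/2 = 3600 rpm
s = (n_s − n)/n_s = (3600 − 3418)/3600 = 0.0506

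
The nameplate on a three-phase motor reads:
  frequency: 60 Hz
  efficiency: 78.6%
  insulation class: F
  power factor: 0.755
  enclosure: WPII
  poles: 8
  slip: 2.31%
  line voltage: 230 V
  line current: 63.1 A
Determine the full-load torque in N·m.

162 N·m

P_in = √3·V·I·cosφ = 1.732 × 230 × 63.1 × 0.755 = 18978 W
P_out = η·P_in = 0.786 × 18978 = 14917 W
n_s = 120×60/8 = 900 rpm; n = 900×(1−0.0231) = 879 rpm
ω = 2π×879/60 = 92.05 rad/s
τ = P_out/ω = 14917/92.05 = 162 N·m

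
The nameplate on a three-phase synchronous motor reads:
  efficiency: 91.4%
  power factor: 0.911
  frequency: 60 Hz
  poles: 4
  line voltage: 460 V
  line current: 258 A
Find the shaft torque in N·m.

P_in = √3·V·I·cosφ = 1.732 × 460 × 258 × 0.911 = 187259 W
P_out = η·P_in = 0.914 × 187259 = 171155 W
n = n_s = 120×60/4 = 1800 rpm (synchronous)
ω = 2π×1800/60 = 188.5 rad/s
τ = P_out/ω = 171155/188.5 = 908 N·m

908 N·m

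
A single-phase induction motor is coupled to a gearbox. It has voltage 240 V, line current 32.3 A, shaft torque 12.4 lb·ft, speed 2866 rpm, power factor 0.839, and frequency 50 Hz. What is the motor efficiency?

τ = 12.4 lb·ft × 1.356 = 16.81 N·m
ω = 2π × 2866/60 = 300.1 rad/s; P_out = τω = 16.81 × 300.1 = 5045 W
P_in = V·I·cosφ = 240 × 32.3 × 0.839 = 6504 W
η = P_out / P_in = 5045 / 6504 = 0.776 = 77.6%

77.6 %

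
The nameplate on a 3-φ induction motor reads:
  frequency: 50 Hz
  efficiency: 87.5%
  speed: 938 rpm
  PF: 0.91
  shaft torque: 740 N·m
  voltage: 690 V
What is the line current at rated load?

ω = 2π×938/60 = 98.23 rad/s; P_out = τω = 740 × 98.23 = 72690 W
P_in = P_out / η = 72690 / 0.875 = 83074 W
I_L = P_in / (√3·V_L·cosφ) = 83074 / (1.732 × 690 × 0.91) = 76.4 A

76.4 A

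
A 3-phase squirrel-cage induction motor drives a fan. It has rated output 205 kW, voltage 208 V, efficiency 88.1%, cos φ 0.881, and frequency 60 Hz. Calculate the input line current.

P_out = 205 kW = 205000 W
P_in = P_out / η = 205000 / 0.881 = 232690 W
I_L = P_in / (√3·V_L·cosφ) = 232690 / (1.732 × 208 × 0.881) = 733 A

733 A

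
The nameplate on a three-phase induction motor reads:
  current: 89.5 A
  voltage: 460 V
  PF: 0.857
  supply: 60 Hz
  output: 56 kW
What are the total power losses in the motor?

P_in = √3·V·I·cosφ = 1.732×460×89.5×0.857 = 61110 W
P_out = 56000 W
Losses = P_in − P_out = 61110 − 56000 = 5110 W

5110 W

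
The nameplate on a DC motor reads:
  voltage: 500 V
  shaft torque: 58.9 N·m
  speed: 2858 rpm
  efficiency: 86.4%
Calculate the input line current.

40.8 A

ω = 2π×2858/60 = 299.3 rad/s; P_out = τω = 58.9 × 299.3 = 17629 W
P_in = P_out / η = 17629 / 0.864 = 20404 W
I = P_in / V = 20404 / 500 = 40.8 A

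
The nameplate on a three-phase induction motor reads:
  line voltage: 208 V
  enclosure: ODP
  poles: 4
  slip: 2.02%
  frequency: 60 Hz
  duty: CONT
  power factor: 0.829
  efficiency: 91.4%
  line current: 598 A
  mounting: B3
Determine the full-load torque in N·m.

884 N·m

P_in = √3·V·I·cosφ = 1.732 × 208 × 598 × 0.829 = 178594 W
P_out = η·P_in = 0.914 × 178594 = 163235 W
n_s = 120×60/4 = 1800 rpm; n = 1800×(1−0.0202) = 1764 rpm
ω = 2π×1764/60 = 184.7 rad/s
τ = P_out/ω = 163235/184.7 = 884 N·m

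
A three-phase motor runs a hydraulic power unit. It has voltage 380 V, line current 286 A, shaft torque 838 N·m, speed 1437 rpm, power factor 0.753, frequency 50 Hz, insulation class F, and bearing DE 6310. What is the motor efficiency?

ω = 2π × 1437/60 = 150.5 rad/s; P_out = τω = 838 × 150.5 = 126119 W
P_in = √3·V_L·I_L·cosφ = 1.732 × 380 × 286 × 0.753 = 141740 W
η = P_out / P_in = 126119 / 141740 = 0.890 = 89.0%

89.0 %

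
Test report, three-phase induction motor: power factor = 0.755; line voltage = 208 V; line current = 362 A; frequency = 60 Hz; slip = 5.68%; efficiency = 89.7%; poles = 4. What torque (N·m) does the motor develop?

P_in = √3·V·I·cosφ = 1.732 × 208 × 362 × 0.755 = 98462 W
P_out = η·P_in = 0.897 × 98462 = 88320 W
n_s = 120×60/4 = 1800 rpm; n = 1800×(1−0.0568) = 1698 rpm
ω = 2π×1698/60 = 177.8 rad/s
τ = P_out/ω = 88320/177.8 = 497 N·m

497 N·m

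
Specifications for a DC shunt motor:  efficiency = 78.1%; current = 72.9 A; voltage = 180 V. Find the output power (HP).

P_in = V·I = 180 × 72.9 = 13122 W
P_out = η·P_in = 0.781 × 13122 = 10248 W
= 10248/746 = 13.7 HP

13.7 HP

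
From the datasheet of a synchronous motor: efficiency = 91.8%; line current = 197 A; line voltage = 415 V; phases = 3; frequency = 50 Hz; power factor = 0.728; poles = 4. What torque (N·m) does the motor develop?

P_in = √3·V·I·cosφ = 1.732 × 415 × 197 × 0.728 = 103085 W
P_out = η·P_in = 0.918 × 103085 = 94632 W
n = n_s = 120×50/4 = 1500 rpm (synchronous)
ω = 2π×1500/60 = 157.1 rad/s
τ = P_out/ω = 94632/157.1 = 602 N·m

602 N·m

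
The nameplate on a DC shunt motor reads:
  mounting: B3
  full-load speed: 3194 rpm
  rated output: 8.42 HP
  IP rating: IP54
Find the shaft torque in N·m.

P_out = 8.42 × 746 = 6281 W
ω = 2π × 3194/60 = 334.5 rad/s
τ = P_out/ω = 6281/334.5 = 18.8 N·m

18.8 N·m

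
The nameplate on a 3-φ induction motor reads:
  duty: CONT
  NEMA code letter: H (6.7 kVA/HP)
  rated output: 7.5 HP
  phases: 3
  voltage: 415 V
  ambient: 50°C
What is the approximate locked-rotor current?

69.9 A

S_LR = 6.7 × 7.5 = 50.25 kVA
I_LR = S_LR/(√3·V_L) = 50250/(1.732×415) = 69.9 A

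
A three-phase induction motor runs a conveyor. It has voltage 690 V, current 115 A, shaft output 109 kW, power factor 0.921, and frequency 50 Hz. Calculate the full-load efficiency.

86.1 %

P_out = 109 kW = 109000 W
P_in = √3·V_L·I_L·cosφ = 1.732 × 690 × 115 × 0.921 = 126577 W
η = P_out / P_in = 109000 / 126577 = 0.861 = 86.1%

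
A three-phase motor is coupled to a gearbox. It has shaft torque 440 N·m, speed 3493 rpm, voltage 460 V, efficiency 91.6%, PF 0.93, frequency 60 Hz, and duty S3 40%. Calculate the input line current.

ω = 2π×3493/60 = 365.8 rad/s; P_out = τω = 440 × 365.8 = 160952 W
P_in = P_out / η = 160952 / 0.916 = 175712 W
I_L = P_in / (√3·V_L·cosφ) = 175712 / (1.732 × 460 × 0.93) = 237 A

237 A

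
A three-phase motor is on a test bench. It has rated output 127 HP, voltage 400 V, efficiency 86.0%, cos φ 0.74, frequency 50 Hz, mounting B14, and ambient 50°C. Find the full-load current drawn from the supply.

P_out = 127 × 746 = 94742 W
P_in = P_out / η = 94742 / 0.860 = 110165 W
I_L = P_in / (√3·V_L·cosφ) = 110165 / (1.732 × 400 × 0.74) = 215 A

215 A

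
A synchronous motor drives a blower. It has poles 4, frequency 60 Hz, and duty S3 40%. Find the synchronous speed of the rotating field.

n_s = 120f/p = 120×60/4 = 1800 rpm

1800 rpm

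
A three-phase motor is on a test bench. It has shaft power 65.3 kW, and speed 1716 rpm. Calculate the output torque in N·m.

363 N·m

ω = 2π × 1716/60 = 179.7 rad/s
τ = P/ω = 65300/179.7 = 363 N·m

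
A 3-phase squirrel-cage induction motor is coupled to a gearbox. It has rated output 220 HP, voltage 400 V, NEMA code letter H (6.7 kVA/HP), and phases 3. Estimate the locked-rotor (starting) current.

S_LR = 6.7 × 220 = 1474 kVA
I_LR = S_LR/(√3·V_L) = 1474000/(1.732×400) = 2130 A

2130 A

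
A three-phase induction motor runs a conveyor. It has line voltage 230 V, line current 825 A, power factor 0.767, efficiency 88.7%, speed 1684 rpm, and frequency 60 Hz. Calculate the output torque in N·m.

1270 N·m

P_in = √3·V·I·cosφ = 1.732 × 230 × 825 × 0.767 = 252072 W
P_out = η·P_in = 0.887 × 252072 = 223588 W
n = 1684 rpm
ω = 2π×1684/60 = 176.3 rad/s
τ = P_out/ω = 223588/176.3 = 1270 N·m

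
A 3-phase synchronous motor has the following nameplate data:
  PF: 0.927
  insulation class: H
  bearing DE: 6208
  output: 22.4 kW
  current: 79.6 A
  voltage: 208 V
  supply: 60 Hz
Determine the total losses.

P_in = √3·V·I·cosφ = 1.732×208×79.6×0.927 = 26583 W
P_out = 22400 W
Losses = P_in − P_out = 26583 − 22400 = 4183 W

4.18 kW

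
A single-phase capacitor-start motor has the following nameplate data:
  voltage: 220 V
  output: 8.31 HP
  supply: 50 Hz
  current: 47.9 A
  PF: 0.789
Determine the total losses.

2120 W

P_in = V·I·cosφ = 220×47.9×0.789 = 8314 W
P_out = 8.31×746 = 6199 W
Losses = P_in − P_out = 8314 − 6199 = 2115 W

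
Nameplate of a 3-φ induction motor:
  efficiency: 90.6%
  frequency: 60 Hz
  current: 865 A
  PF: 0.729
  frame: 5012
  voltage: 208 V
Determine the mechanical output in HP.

276 HP

P_in = √3·V·I·cosφ = 1.732 × 208 × 865 × 0.729 = 227172 W
P_out = η·P_in = 0.906 × 227172 = 205818 W
= 205818/746 = 276 HP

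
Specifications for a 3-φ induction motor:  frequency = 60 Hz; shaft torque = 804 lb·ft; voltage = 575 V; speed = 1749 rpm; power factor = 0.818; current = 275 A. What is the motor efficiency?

89.1 %

τ = 804 lb·ft × 1.356 = 1090 N·m
ω = 2π × 1749/60 = 183.2 rad/s; P_out = τω = 1090 × 183.2 = 199688 W
P_in = √3·V_L·I_L·cosφ = 1.732 × 575 × 275 × 0.818 = 224028 W
η = P_out / P_in = 199688 / 224028 = 0.891 = 89.1%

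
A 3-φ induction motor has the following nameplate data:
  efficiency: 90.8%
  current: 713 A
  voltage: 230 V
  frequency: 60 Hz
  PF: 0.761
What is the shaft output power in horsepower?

263 HP

P_in = √3·V·I·cosφ = 1.732 × 230 × 713 × 0.761 = 216147 W
P_out = η·P_in = 0.908 × 216147 = 196261 W
= 196261/746 = 263 HP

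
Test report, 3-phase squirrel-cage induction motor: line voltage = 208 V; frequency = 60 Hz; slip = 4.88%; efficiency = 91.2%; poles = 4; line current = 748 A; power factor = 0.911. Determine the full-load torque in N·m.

1250 N·m

P_in = √3·V·I·cosφ = 1.732 × 208 × 748 × 0.911 = 245489 W
P_out = η·P_in = 0.912 × 245489 = 223886 W
n_s = 120×60/4 = 1800 rpm; n = 1800×(1−0.0488) = 1712 rpm
ω = 2π×1712/60 = 179.3 rad/s
τ = P_out/ω = 223886/179.3 = 1250 N·m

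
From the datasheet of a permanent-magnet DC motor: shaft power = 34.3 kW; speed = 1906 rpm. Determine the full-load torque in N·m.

ω = 2π × 1906/60 = 199.6 rad/s
τ = P/ω = 34300/199.6 = 172 N·m

172 N·m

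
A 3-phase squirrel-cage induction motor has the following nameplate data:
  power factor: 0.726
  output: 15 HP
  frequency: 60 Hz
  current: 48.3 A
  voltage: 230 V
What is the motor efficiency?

P_out = 15 × 746 = 11190 W
P_in = √3·V_L·I_L·cosφ = 1.732 × 230 × 48.3 × 0.726 = 13969 W
η = P_out / P_in = 11190 / 13969 = 0.801 = 80.1%

80.1 %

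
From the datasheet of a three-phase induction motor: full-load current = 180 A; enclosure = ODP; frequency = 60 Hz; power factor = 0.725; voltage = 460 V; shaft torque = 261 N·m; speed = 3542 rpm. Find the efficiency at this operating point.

93.1 %

ω = 2π × 3542/60 = 370.9 rad/s; P_out = τω = 261 × 370.9 = 96805 W
P_in = √3·V_L·I_L·cosφ = 1.732 × 460 × 180 × 0.725 = 103972 W
η = P_out / P_in = 96805 / 103972 = 0.931 = 93.1%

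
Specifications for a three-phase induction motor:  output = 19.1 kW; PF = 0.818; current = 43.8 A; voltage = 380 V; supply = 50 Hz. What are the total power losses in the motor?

4480 W

P_in = √3·V·I·cosφ = 1.732×380×43.8×0.818 = 23581 W
P_out = 19100 W
Losses = P_in − P_out = 23581 − 19100 = 4481 W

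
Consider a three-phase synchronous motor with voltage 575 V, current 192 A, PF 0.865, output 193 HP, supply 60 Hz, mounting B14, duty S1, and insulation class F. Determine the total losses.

P_in = √3·V·I·cosφ = 1.732×575×192×0.865 = 165399 W
P_out = 193×746 = 143978 W
Losses = P_in − P_out = 165399 − 143978 = 21421 W

21.4 kW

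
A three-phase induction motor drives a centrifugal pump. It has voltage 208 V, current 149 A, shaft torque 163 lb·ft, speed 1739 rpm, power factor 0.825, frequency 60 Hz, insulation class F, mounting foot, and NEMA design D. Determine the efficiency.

τ = 163 lb·ft × 1.356 = 221 N·m
ω = 2π × 1739/60 = 182.1 rad/s; P_out = τω = 221 × 182.1 = 40244 W
P_in = √3·V_L·I_L·cosφ = 1.732 × 208 × 149 × 0.825 = 44284 W
η = P_out / P_in = 40244 / 44284 = 0.909 = 90.9%

90.9 %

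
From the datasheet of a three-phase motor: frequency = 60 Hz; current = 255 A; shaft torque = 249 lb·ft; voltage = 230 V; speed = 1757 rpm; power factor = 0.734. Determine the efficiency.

τ = 249 lb·ft × 1.356 = 337.6 N·m
ω = 2π × 1757/60 = 184 rad/s; P_out = τω = 337.6 × 184 = 62118 W
P_in = √3·V_L·I_L·cosφ = 1.732 × 230 × 255 × 0.734 = 74561 W
η = P_out / P_in = 62118 / 74561 = 0.833 = 83.3%

83.3 %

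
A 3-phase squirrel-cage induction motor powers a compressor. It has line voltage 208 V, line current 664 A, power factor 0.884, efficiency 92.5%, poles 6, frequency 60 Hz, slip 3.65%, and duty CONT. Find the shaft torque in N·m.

1620 N·m

P_in = √3·V·I·cosφ = 1.732 × 208 × 664 × 0.884 = 211462 W
P_out = η·P_in = 0.925 × 211462 = 195602 W
n_s = 120×60/6 = 1200 rpm; n = 1200×(1−0.0365) = 1156 rpm
ω = 2π×1156/60 = 121.1 rad/s
τ = P_out/ω = 195602/121.1 = 1620 N·m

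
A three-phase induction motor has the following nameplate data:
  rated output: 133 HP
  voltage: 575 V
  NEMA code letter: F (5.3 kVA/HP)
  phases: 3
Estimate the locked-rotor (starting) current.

708 A

S_LR = 5.3 × 133 = 704.9 kVA
I_LR = S_LR/(√3·V_L) = 704900/(1.732×575) = 708 A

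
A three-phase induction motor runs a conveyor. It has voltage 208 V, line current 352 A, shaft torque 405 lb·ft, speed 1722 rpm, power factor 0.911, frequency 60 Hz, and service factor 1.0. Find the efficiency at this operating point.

85.7 %

τ = 405 lb·ft × 1.356 = 549.2 N·m
ω = 2π × 1722/60 = 180.3 rad/s; P_out = τω = 549.2 × 180.3 = 99021 W
P_in = √3·V_L·I_L·cosφ = 1.732 × 208 × 352 × 0.911 = 115524 W
η = P_out / P_in = 99021 / 115524 = 0.857 = 85.7%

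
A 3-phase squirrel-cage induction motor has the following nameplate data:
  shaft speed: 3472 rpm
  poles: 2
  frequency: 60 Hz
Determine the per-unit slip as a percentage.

3.6 %

n_s = 120f/p = 120×60/2 = 3600 rpm
s = (n_s − n)/n_s = (3600 − 3472)/3600 = 0.0356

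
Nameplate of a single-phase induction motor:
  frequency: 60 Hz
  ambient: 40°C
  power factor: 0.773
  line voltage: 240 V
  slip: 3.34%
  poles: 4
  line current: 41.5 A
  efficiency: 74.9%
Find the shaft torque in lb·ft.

23.3 lb·ft

P_in = V·I·cosφ = 240 × 41.5 × 0.773 = 7699 W
P_out = η·P_in = 0.749 × 7699 = 5767 W
n_s = 120×60/4 = 1800 rpm; n = 1800×(1−0.0334) = 1740 rpm
ω = 2π×1740/60 = 182.2 rad/s
τ = P_out/ω = 5767/182.2 = 31.65 N·m
In lb·ft: 31.65/1.356 = 23.3 lb·ft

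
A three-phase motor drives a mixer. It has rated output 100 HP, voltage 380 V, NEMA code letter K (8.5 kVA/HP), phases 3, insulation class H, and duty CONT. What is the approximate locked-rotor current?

S_LR = 8.5 × 100 = 850 kVA
I_LR = S_LR/(√3·V_L) = 850000/(1.732×380) = 1290 A

1290 A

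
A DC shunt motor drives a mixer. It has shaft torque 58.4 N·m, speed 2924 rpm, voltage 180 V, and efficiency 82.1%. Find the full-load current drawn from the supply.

ω = 2π×2924/60 = 306.2 rad/s; P_out = τω = 58.4 × 306.2 = 17882 W
P_in = P_out / η = 17882 / 0.821 = 21781 W
I = P_in / V = 21781 / 180 = 121 A

121 A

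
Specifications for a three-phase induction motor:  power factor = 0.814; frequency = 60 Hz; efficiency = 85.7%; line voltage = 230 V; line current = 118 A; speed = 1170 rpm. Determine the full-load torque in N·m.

268 N·m

P_in = √3·V·I·cosφ = 1.732 × 230 × 118 × 0.814 = 38263 W
P_out = η·P_in = 0.857 × 38263 = 32791 W
n = 1170 rpm
ω = 2π×1170/60 = 122.5 rad/s
τ = P_out/ω = 32791/122.5 = 268 N·m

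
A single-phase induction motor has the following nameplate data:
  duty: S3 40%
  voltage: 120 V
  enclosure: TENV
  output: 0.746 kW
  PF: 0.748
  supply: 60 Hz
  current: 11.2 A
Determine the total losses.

P_in = V·I·cosφ = 120×11.2×0.748 = 1005 W
P_out = 746 W
Losses = P_in − P_out = 1005 − 746 = 259 W

259 W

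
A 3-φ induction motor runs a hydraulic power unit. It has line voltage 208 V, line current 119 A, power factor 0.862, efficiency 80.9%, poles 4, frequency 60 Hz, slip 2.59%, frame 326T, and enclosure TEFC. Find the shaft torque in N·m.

163 N·m

P_in = √3·V·I·cosφ = 1.732 × 208 × 119 × 0.862 = 36954 W
P_out = η·P_in = 0.809 × 36954 = 29896 W
n_s = 120×60/4 = 1800 rpm; n = 1800×(1−0.0259) = 1753 rpm
ω = 2π×1753/60 = 183.6 rad/s
τ = P_out/ω = 29896/183.6 = 163 N·m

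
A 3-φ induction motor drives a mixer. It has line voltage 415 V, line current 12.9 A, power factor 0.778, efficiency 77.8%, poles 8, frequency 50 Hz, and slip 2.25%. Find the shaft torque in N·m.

P_in = √3·V·I·cosφ = 1.732 × 415 × 12.9 × 0.778 = 7214 W
P_out = η·P_in = 0.778 × 7214 = 5612 W
n_s = 120×50/8 = 750 rpm; n = 750×(1−0.0225) = 733 rpm
ω = 2π×733/60 = 76.76 rad/s
τ = P_out/ω = 5612/76.76 = 73.1 N·m

73.1 N·m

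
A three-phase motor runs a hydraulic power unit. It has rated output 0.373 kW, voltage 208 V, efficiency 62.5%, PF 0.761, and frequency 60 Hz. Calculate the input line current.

P_out = 0.373 kW = 373 W
P_in = P_out / η = 373 / 0.625 = 597 W
I_L = P_in / (√3·V_L·cosφ) = 597 / (1.732 × 208 × 0.761) = 2.18 A

2.18 A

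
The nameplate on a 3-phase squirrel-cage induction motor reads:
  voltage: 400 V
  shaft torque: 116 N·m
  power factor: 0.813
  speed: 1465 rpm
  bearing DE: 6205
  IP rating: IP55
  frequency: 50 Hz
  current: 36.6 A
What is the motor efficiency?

ω = 2π × 1465/60 = 153.4 rad/s; P_out = τω = 116 × 153.4 = 17794 W
P_in = √3·V_L·I_L·cosφ = 1.732 × 400 × 36.6 × 0.813 = 20615 W
η = P_out / P_in = 17794 / 20615 = 0.863 = 86.3%

86.3 %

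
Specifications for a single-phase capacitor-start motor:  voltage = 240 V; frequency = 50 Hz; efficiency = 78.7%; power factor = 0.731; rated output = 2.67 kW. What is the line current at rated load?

19.3 A

P_out = 2.67 kW = 2670 W
P_in = P_out / η = 2670 / 0.787 = 3393 W
I = P_in / (V·cosφ) = 3393 / (240 × 0.731) = 19.3 A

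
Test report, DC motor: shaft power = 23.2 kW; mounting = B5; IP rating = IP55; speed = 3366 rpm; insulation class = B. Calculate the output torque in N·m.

ω = 2π × 3366/60 = 352.5 rad/s
τ = P/ω = 23200/352.5 = 65.8 N·m

65.8 N·m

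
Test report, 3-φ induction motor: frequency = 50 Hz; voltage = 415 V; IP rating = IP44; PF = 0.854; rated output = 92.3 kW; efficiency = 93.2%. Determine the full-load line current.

161 A

P_out = 92.3 kW = 92300 W
P_in = P_out / η = 92300 / 0.932 = 99034 W
I_L = P_in / (√3·V_L·cosφ) = 99034 / (1.732 × 415 × 0.854) = 161 A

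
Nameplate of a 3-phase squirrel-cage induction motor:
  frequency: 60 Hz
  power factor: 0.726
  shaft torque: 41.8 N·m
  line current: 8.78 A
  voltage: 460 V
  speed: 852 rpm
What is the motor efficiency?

ω = 2π × 852/60 = 89.22 rad/s; P_out = τω = 41.8 × 89.22 = 3729 W
P_in = √3·V_L·I_L·cosφ = 1.732 × 460 × 8.78 × 0.726 = 5079 W
η = P_out / P_in = 3729 / 5079 = 0.734 = 73.4%

73.4 %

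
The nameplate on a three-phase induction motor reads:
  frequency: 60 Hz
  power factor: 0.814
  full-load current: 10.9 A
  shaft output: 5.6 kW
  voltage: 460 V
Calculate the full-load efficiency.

P_out = 5.6 kW = 5600 W
P_in = √3·V_L·I_L·cosφ = 1.732 × 460 × 10.9 × 0.814 = 7069 W
η = P_out / P_in = 5600 / 7069 = 0.792 = 79.2%

79.2 %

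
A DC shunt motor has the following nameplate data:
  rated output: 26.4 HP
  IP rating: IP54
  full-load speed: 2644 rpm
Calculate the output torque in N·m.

P_out = 26.4 × 746 = 19694 W
ω = 2π × 2644/60 = 276.9 rad/s
τ = P_out/ω = 19694/276.9 = 71.1 N·m

71.1 N·m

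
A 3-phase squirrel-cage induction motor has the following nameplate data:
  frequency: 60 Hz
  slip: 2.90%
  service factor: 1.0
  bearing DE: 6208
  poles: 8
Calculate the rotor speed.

n_s = 120f/p = 120×60/8 = 900 rpm
n = n_s(1 − s) = 900 × (1 − 0.029) = 874 rpm

874 rpm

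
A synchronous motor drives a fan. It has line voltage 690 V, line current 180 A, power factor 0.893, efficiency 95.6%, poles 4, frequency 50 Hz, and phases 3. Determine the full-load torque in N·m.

1170 N·m

P_in = √3·V·I·cosφ = 1.732 × 690 × 180 × 0.893 = 192097 W
P_out = η·P_in = 0.956 × 192097 = 183645 W
n = n_s = 120×50/4 = 1500 rpm (synchronous)
ω = 2π×1500/60 = 157.1 rad/s
τ = P_out/ω = 183645/157.1 = 1170 N·m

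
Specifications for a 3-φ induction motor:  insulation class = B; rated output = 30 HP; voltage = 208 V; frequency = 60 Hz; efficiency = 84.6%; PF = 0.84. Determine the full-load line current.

87.4 A

P_out = 30 × 746 = 22380 W
P_in = P_out / η = 22380 / 0.846 = 26454 W
I_L = P_in / (√3·V_L·cosφ) = 26454 / (1.732 × 208 × 0.84) = 87.4 A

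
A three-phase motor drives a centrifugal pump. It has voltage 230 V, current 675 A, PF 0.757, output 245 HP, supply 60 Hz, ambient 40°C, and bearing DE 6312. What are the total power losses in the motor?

P_in = √3·V·I·cosφ = 1.732×230×675×0.757 = 203552 W
P_out = 245×746 = 182770 W
Losses = P_in − P_out = 203552 − 182770 = 20782 W

20800 W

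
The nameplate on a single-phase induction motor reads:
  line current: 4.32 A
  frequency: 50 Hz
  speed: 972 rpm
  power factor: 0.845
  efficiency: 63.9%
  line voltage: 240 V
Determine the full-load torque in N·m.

P_in = V·I·cosφ = 240 × 4.32 × 0.845 = 876 W
P_out = η·P_in = 0.639 × 876 = 560 W
n = 972 rpm
ω = 2π×972/60 = 101.8 rad/s
τ = P_out/ω = 560/101.8 = 5.5 N·m

5.5 N·m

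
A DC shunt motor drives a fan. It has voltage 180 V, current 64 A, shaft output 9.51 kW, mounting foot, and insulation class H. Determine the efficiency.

82.6 %

P_out = 9.51 kW = 9510 W
P_in = V·I = 180 × 64 = 11520 W
η = P_out / P_in = 9510 / 11520 = 0.826 = 82.6%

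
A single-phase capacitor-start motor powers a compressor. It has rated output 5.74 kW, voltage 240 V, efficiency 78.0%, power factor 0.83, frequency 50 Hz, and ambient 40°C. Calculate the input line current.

P_out = 5.74 kW = 5740 W
P_in = P_out / η = 5740 / 0.780 = 7359 W
I = P_in / (V·cosφ) = 7359 / (240 × 0.83) = 36.9 A

36.9 A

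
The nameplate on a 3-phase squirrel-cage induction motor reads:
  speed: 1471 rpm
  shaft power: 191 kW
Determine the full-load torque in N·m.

1240 N·m

ω = 2π × 1471/60 = 154 rad/s
τ = P/ω = 191000/154 = 1240 N·m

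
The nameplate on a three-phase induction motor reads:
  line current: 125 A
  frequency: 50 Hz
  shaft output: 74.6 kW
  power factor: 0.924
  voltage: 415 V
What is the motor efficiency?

P_out = 74.6 kW = 74600 W
P_in = √3·V_L·I_L·cosφ = 1.732 × 415 × 125 × 0.924 = 83019 W
η = P_out / P_in = 74600 / 83019 = 0.899 = 89.9%

89.9 %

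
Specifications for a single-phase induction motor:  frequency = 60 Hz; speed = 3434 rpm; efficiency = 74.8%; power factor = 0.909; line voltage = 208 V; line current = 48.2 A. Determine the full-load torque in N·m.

P_in = V·I·cosφ = 208 × 48.2 × 0.909 = 9113 W
P_out = η·P_in = 0.748 × 9113 = 6817 W
n = 3434 rpm
ω = 2π×3434/60 = 359.6 rad/s
τ = P_out/ω = 6817/359.6 = 19 N·m

19 N·m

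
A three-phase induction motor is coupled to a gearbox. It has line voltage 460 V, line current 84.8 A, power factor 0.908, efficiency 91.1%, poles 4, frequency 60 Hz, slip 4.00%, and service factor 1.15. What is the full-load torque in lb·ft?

228 lb·ft

P_in = √3·V·I·cosφ = 1.732 × 460 × 84.8 × 0.908 = 61346 W
P_out = η·P_in = 0.911 × 61346 = 55886 W
n_s = 120×60/4 = 1800 rpm; n = 1800×(1−0.04) = 1728 rpm
ω = 2π×1728/60 = 181 rad/s
τ = P_out/ω = 55886/181 = 308.8 N·m
In lb·ft: 308.8/1.356 = 228 lb·ft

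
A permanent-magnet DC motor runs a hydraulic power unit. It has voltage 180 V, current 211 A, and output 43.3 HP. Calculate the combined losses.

P_in = V·I = 180×211 = 37980 W
P_out = 43.3×746 = 32302 W
Losses = P_in − P_out = 37980 − 32302 = 5678 W

5680 W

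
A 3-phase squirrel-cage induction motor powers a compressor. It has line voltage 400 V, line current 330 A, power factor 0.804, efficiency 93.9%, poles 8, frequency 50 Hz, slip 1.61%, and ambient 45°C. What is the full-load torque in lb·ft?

P_in = √3·V·I·cosφ = 1.732 × 400 × 330 × 0.804 = 183814 W
P_out = η·P_in = 0.939 × 183814 = 172601 W
n_s = 120×50/8 = 750 rpm; n = 750×(1−0.0161) = 738 rpm
ω = 2π×738/60 = 77.28 rad/s
τ = P_out/ω = 172601/77.28 = 2233 N·m
In lb·ft: 2233/1.356 = 1650 lb·ft

1650 lb·ft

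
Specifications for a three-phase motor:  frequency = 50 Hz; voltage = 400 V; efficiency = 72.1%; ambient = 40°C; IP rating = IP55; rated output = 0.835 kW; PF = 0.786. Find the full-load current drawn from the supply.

P_out = 0.835 kW = 835 W
P_in = P_out / η = 835 / 0.721 = 1158 W
I_L = P_in / (√3·V_L·cosφ) = 1158 / (1.732 × 400 × 0.786) = 2.13 A

2.13 A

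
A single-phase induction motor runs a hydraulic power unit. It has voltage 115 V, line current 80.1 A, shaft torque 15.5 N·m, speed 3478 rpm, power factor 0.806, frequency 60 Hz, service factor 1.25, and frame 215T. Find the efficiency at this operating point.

ω = 2π × 3478/60 = 364.2 rad/s; P_out = τω = 15.5 × 364.2 = 5645 W
P_in = V·I·cosφ = 115 × 80.1 × 0.806 = 7424 W
η = P_out / P_in = 5645 / 7424 = 0.760 = 76.0%

76.0 %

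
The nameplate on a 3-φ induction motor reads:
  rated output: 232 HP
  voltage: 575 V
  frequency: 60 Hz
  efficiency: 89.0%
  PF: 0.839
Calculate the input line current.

P_out = 232 × 746 = 173072 W
P_in = P_out / η = 173072 / 0.890 = 194463 W
I_L = P_in / (√3·V_L·cosφ) = 194463 / (1.732 × 575 × 0.839) = 233 A

233 A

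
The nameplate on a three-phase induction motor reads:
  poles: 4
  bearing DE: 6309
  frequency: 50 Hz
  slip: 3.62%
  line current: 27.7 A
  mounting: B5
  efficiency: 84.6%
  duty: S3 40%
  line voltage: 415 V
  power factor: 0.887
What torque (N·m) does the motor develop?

P_in = √3·V·I·cosφ = 1.732 × 415 × 27.7 × 0.887 = 17660 W
P_out = η·P_in = 0.846 × 17660 = 14940 W
n_s = 120×50/4 = 1500 rpm; n = 1500×(1−0.0362) = 1446 rpm
ω = 2π×1446/60 = 151.4 rad/s
τ = P_out/ω = 14940/151.4 = 98.7 N·m

98.7 N·m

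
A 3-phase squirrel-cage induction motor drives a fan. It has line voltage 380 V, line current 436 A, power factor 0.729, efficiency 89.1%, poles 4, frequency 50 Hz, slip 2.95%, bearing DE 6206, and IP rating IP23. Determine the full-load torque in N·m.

1220 N·m

P_in = √3·V·I·cosφ = 1.732 × 380 × 436 × 0.729 = 209192 W
P_out = η·P_in = 0.891 × 209192 = 186390 W
n_s = 120×50/4 = 1500 rpm; n = 1500×(1−0.0295) = 1456 rpm
ω = 2π×1456/60 = 152.5 rad/s
τ = P_out/ω = 186390/152.5 = 1220 N·m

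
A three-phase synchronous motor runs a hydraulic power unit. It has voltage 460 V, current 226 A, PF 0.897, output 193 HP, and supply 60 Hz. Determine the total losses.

17.5 kW

P_in = √3·V·I·cosφ = 1.732×460×226×0.897 = 161513 W
P_out = 193×746 = 143978 W
Losses = P_in − P_out = 161513 − 143978 = 17535 W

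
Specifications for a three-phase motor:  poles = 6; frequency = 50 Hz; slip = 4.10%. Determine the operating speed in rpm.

n_s = 120f/p = 120×50/6 = 1000 rpm
n = n_s(1 − s) = 1000 × (1 − 0.041) = 959 rpm

959 rpm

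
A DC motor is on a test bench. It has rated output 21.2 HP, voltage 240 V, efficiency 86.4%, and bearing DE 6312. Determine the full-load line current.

P_out = 21.2 × 746 = 15815 W
P_in = P_out / η = 15815 / 0.864 = 18304 W
I = P_in / V = 18304 / 240 = 76.3 A

76.3 A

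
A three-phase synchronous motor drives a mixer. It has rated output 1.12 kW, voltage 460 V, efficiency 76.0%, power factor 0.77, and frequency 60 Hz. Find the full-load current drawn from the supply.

P_out = 1.12 kW = 1120 W
P_in = P_out / η = 1120 / 0.760 = 1474 W
I_L = P_in / (√3·V_L·cosφ) = 1474 / (1.732 × 460 × 0.77) = 2.4 A

2.4 A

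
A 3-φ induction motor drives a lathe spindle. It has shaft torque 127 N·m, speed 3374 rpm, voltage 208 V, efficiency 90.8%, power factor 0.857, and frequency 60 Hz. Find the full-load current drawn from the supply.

160 A

ω = 2π×3374/60 = 353.3 rad/s; P_out = τω = 127 × 353.3 = 44869 W
P_in = P_out / η = 44869 / 0.908 = 49415 W
I_L = P_in / (√3·V_L·cosφ) = 49415 / (1.732 × 208 × 0.857) = 160 A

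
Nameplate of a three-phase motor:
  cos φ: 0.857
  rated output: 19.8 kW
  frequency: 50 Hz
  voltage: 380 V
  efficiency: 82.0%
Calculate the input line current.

42.8 A

P_out = 19.8 kW = 19800 W
P_in = P_out / η = 19800 / 0.820 = 24146 W
I_L = P_in / (√3·V_L·cosφ) = 24146 / (1.732 × 380 × 0.857) = 42.8 A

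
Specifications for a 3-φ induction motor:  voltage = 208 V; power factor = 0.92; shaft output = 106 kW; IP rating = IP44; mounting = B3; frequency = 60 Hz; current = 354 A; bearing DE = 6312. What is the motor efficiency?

90.3 %

P_out = 106 kW = 106000 W
P_in = √3·V_L·I_L·cosφ = 1.732 × 208 × 354 × 0.92 = 117328 W
η = P_out / P_in = 106000 / 117328 = 0.903 = 90.3%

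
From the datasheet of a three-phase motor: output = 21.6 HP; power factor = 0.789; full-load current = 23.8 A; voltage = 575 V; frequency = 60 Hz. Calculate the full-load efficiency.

P_out = 21.6 × 746 = 16114 W
P_in = √3·V_L·I_L·cosφ = 1.732 × 575 × 23.8 × 0.789 = 18701 W
η = P_out / P_in = 16114 / 18701 = 0.862 = 86.2%

86.2 %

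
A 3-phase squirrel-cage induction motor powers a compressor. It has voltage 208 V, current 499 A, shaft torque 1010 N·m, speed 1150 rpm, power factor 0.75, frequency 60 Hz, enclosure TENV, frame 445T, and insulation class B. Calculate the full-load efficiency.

90.2 %

ω = 2π × 1150/60 = 120.4 rad/s; P_out = τω = 1010 × 120.4 = 121604 W
P_in = √3·V_L·I_L·cosφ = 1.732 × 208 × 499 × 0.75 = 134826 W
η = P_out / P_in = 121604 / 134826 = 0.902 = 90.2%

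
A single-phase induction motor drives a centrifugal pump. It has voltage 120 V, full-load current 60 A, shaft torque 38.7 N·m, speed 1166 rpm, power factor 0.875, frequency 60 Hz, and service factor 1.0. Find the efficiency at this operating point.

75.0 %

ω = 2π × 1166/60 = 122.1 rad/s; P_out = τω = 38.7 × 122.1 = 4725 W
P_in = V·I·cosφ = 120 × 60 × 0.875 = 6300 W
η = P_out / P_in = 4725 / 6300 = 0.750 = 75.0%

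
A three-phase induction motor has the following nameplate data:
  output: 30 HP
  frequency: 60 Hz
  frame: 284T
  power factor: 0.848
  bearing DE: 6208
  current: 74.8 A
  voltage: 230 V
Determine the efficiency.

P_out = 30 × 746 = 22380 W
P_in = √3·V_L·I_L·cosφ = 1.732 × 230 × 74.8 × 0.848 = 25268 W
η = P_out / P_in = 22380 / 25268 = 0.886 = 88.6%

88.6 %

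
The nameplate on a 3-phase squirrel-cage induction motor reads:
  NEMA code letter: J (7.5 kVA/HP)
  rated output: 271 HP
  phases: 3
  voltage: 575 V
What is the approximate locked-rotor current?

S_LR = 7.5 × 271 = 2032.5 kVA
I_LR = S_LR/(√3·V_L) = 2032500/(1.732×575) = 2040 A

2040 A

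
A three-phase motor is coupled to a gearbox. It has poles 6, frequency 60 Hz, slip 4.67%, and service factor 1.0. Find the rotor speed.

1144 rpm

n_s = 120f/p = 120×60/6 = 1200 rpm
n = n_s(1 − s) = 1200 × (1 − 0.0467) = 1144 rpm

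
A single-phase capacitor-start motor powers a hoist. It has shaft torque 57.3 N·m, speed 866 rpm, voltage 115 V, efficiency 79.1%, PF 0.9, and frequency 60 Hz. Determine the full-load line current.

63.5 A

ω = 2π×866/60 = 90.69 rad/s; P_out = τω = 57.3 × 90.69 = 5197 W
P_in = P_out / η = 5197 / 0.791 = 6570 W
I = P_in / (V·cosφ) = 6570 / (115 × 0.9) = 63.5 A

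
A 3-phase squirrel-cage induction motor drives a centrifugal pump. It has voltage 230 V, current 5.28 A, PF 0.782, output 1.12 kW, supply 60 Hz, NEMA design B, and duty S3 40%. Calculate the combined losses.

525 W

P_in = √3·V·I·cosφ = 1.732×230×5.28×0.782 = 1645 W
P_out = 1120 W
Losses = P_in − P_out = 1645 − 1120 = 525 W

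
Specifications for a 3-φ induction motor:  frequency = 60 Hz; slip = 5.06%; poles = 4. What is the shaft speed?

1709 rpm

n_s = 120f/p = 120×60/4 = 1800 rpm
n = n_s(1 − s) = 1800 × (1 − 0.0506) = 1709 rpm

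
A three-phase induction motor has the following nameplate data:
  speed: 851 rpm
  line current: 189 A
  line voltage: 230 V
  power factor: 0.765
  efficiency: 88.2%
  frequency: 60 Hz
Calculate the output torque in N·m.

570 N·m

P_in = √3·V·I·cosφ = 1.732 × 230 × 189 × 0.765 = 57597 W
P_out = η·P_in = 0.882 × 57597 = 50801 W
n = 851 rpm
ω = 2π×851/60 = 89.12 rad/s
τ = P_out/ω = 50801/89.12 = 570 N·m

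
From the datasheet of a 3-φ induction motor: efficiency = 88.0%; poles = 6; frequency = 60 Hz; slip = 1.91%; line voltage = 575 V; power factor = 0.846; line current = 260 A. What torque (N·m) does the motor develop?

P_in = √3·V·I·cosφ = 1.732 × 575 × 260 × 0.846 = 219058 W
P_out = η·P_in = 0.88 × 219058 = 192771 W
n_s = 120×60/6 = 1200 rpm; n = 1200×(1−0.0191) = 1177 rpm
ω = 2π×1177/60 = 123.3 rad/s
τ = P_out/ω = 192771/123.3 = 1560 N·m

1560 N·m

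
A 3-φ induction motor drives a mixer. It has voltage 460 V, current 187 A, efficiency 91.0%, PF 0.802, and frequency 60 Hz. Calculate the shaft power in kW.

109 kW

P_in = √3·V·I·cosφ = 1.732 × 460 × 187 × 0.802 = 119487 W
P_out = η·P_in = 0.91 × 119487 = 108733 W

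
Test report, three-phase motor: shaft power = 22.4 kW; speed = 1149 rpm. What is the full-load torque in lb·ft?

137 lb·ft

ω = 2π × 1149/60 = 120.3 rad/s
τ = P/ω = 22400/120.3 = 186.2 N·m
In lb·ft: 186.2/1.356 = 137 lb·ft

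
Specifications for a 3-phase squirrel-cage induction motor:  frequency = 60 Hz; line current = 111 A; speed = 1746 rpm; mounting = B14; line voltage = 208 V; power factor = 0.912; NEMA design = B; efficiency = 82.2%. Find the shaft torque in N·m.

P_in = √3·V·I·cosφ = 1.732 × 208 × 111 × 0.912 = 36469 W
P_out = η·P_in = 0.822 × 36469 = 29978 W
n = 1746 rpm
ω = 2π×1746/60 = 182.8 rad/s
τ = P_out/ω = 29978/182.8 = 164 N·m

164 N·m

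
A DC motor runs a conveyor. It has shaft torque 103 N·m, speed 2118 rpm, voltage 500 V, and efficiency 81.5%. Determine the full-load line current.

ω = 2π×2118/60 = 221.8 rad/s; P_out = τω = 103 × 221.8 = 22845 W
P_in = P_out / η = 22845 / 0.815 = 28031 W
I = P_in / V = 28031 / 500 = 56.1 A

56.1 A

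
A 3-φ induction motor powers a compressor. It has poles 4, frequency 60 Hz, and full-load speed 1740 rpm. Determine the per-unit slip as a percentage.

n_s = 120f/p = 120×60/4 = 1800 rpm
s = (n_s − n)/n_s = (1800 − 1740)/1800 = 0.0333

3.3 %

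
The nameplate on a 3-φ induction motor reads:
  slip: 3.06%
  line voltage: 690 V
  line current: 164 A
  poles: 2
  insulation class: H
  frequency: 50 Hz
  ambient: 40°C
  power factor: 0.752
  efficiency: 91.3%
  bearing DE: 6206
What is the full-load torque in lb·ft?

P_in = √3·V·I·cosφ = 1.732 × 690 × 164 × 0.752 = 147387 W
P_out = η·P_in = 0.913 × 147387 = 134564 W
n_s = 120×50/2 = 3000 rpm; n = 3000×(1−0.0306) = 2908 rpm
ω = 2π×2908/60 = 304.5 rad/s
τ = P_out/ω = 134564/304.5 = 441.9 N·m
In lb·ft: 441.9/1.356 = 326 lb·ft

326 lb·ft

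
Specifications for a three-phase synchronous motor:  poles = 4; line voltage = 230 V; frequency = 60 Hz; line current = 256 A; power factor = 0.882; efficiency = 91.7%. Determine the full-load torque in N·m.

P_in = √3·V·I·cosφ = 1.732 × 230 × 256 × 0.882 = 89947 W
P_out = η·P_in = 0.917 × 89947 = 82481 W
n = n_s = 120×60/4 = 1800 rpm (synchronous)
ω = 2π×1800/60 = 188.5 rad/s
τ = P_out/ω = 82481/188.5 = 438 N·m

438 N·m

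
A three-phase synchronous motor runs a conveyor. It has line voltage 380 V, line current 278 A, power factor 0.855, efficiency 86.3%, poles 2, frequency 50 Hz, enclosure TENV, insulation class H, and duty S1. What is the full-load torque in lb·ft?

P_in = √3·V·I·cosφ = 1.732 × 380 × 278 × 0.855 = 156438 W
P_out = η·P_in = 0.863 × 156438 = 135006 W
n = n_s = 120×50/2 = 3000 rpm (synchronous)
ω = 2π×3000/60 = 314.2 rad/s
τ = P_out/ω = 135006/314.2 = 429.7 N·m
In lb·ft: 429.7/1.356 = 317 lb·ft

317 lb·ft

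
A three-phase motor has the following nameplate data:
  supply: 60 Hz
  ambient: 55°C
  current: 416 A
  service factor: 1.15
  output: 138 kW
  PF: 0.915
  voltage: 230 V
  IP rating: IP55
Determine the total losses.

13.6 kW

P_in = √3·V·I·cosφ = 1.732×230×416×0.915 = 151632 W
P_out = 138000 W
Losses = P_in − P_out = 151632 − 138000 = 13632 W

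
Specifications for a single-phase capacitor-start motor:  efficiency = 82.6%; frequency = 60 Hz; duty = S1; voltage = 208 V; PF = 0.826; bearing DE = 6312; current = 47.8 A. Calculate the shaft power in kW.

6.78 kW

P_in = V·I·cosφ = 208 × 47.8 × 0.826 = 8212 W
P_out = η·P_in = 0.826 × 8212 = 6783 W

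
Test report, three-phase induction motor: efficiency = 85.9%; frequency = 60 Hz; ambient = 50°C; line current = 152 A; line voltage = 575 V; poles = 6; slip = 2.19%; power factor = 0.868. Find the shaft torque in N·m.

918 N·m

P_in = √3·V·I·cosφ = 1.732 × 575 × 152 × 0.868 = 131395 W
P_out = η·P_in = 0.859 × 131395 = 112868 W
n_s = 120×60/6 = 1200 rpm; n = 1200×(1−0.0219) = 1174 rpm
ω = 2π×1174/60 = 122.9 rad/s
τ = P_out/ω = 112868/122.9 = 918 N·m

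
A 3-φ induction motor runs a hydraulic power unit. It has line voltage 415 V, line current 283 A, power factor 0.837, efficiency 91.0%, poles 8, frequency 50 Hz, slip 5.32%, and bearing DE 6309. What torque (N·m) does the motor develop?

2080 N·m

P_in = √3·V·I·cosφ = 1.732 × 415 × 283 × 0.837 = 170258 W
P_out = η·P_in = 0.91 × 170258 = 154935 W
n_s = 120×50/8 = 750 rpm; n = 750×(1−0.0532) = 710 rpm
ω = 2π×710/60 = 74.35 rad/s
τ = P_out/ω = 154935/74.35 = 2080 N·m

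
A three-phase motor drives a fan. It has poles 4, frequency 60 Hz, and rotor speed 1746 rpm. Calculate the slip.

3.00 %

n_s = 120f/p = 120×60/4 = 1800 rpm
s = (n_s − n)/n_s = (1800 − 1746)/1800 = 0.0300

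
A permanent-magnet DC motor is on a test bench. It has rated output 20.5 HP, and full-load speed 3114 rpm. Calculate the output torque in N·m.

P_out = 20.5 × 746 = 15293 W
ω = 2π × 3114/60 = 326.1 rad/s
τ = P_out/ω = 15293/326.1 = 46.9 N·m

46.9 N·m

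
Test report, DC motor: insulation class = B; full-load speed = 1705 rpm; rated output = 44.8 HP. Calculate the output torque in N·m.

P_out = 44.8 × 746 = 33421 W
ω = 2π × 1705/60 = 178.5 rad/s
τ = P_out/ω = 33421/178.5 = 187 N·m

187 N·m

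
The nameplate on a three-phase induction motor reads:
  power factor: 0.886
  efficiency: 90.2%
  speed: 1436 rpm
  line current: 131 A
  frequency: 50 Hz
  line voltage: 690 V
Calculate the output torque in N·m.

P_in = √3·V·I·cosφ = 1.732 × 690 × 131 × 0.886 = 138708 W
P_out = η·P_in = 0.902 × 138708 = 125115 W
n = 1436 rpm
ω = 2π×1436/60 = 150.4 rad/s
τ = P_out/ω = 125115/150.4 = 832 N·m

832 N·m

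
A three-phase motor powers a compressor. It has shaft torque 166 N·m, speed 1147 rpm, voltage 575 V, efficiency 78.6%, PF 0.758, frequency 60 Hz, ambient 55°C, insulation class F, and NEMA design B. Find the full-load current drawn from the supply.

33.6 A

ω = 2π×1147/60 = 120.1 rad/s; P_out = τω = 166 × 120.1 = 19937 W
P_in = P_out / η = 19937 / 0.786 = 25365 W
I_L = P_in / (√3·V_L·cosφ) = 25365 / (1.732 × 575 × 0.758) = 33.6 A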